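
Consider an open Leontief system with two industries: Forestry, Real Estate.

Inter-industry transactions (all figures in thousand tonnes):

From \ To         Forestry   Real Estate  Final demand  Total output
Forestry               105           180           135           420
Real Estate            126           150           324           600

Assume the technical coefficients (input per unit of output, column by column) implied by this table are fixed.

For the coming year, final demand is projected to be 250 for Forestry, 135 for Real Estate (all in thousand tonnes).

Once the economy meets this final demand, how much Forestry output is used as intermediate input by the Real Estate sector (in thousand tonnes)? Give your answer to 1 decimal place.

z_FR = 111.9

Technical coefficients a_ij = z_ij / X_j:
  a_FF = 105/420 = 0.25, a_RF = 126/420 = 0.30
  a_FR = 180/600 = 0.30, a_RR = 150/600 = 0.25
I − A =
  [   0.75    -0.30]
  [  -0.30     0.75]
det(I−A) = (0.75)(0.75) − (-0.30)(-0.30) = 0.4725
adj(I−A) = [[0.75, 0.30], [0.30, 0.75]]
(I − A)⁻¹ = adj(I−A) / det(I−A) ≈
  [   1.5873     0.6349]
  [   0.6349     1.5873]
First solve x = (I − A)⁻¹ d = adj(I−A)·d / det(I−A); in particular x_R = (0.30·250 + 0.75·135) / 0.4725 = 176.25 / 0.4725 ≈ 373.016.
Intermediate flow from F to R: z_FR = a_FR · x_R = 0.30 × 176.25 / 0.4725 = 52.875 / 0.4725 ≈ 111.9.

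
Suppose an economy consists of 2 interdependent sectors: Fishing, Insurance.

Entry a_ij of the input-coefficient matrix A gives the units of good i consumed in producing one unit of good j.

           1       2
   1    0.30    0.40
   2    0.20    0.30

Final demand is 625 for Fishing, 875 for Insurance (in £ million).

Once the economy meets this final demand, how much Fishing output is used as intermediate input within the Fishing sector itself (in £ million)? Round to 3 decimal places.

I − A =
  [   0.70    -0.40]
  [  -0.20     0.70]
det(I−A) = (0.70)(0.70) − (-0.40)(-0.20) = 0.4100
adj(I−A) = [[0.70, 0.40], [0.20, 0.70]]
(I − A)⁻¹ = adj(I−A) / det(I−A) ≈
  [   1.7073     0.9756]
  [   0.4878     1.7073]
First solve x = (I − A)⁻¹ d = adj(I−A)·d / det(I−A); in particular x_1 = (0.70·625 + 0.40·875) / 0.4100 = 787.50 / 0.4100 ≈ 1920.73171.
Intermediate flow from 1 to 1: z_11 = a_11 · x_1 = 0.30 × 787.50 / 0.4100 = 236.25 / 0.4100 ≈ 576.220.

z_11 = 576.220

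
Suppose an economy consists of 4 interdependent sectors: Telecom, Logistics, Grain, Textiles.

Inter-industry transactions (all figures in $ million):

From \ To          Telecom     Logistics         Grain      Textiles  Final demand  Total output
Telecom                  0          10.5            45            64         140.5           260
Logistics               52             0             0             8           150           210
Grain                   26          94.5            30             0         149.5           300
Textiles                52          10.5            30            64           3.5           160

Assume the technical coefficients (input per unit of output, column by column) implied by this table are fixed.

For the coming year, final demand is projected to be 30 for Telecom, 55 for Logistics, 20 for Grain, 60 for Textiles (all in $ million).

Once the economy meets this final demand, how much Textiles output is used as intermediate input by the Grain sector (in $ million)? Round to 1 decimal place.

z_43 = 7.6

Technical coefficients a_ij = z_ij / X_j:
  a_11 = 0/260 = 0.00, a_21 = 52/260 = 0.20, a_31 = 26/260 = 0.10, a_41 = 52/260 = 0.20
  a_12 = 10.5/210 = 0.05, a_22 = 0/210 = 0.00, a_32 = 94.5/210 = 0.45, a_42 = 10.5/210 = 0.05
  a_13 = 45/300 = 0.15, a_23 = 0/300 = 0.00, a_33 = 30/300 = 0.10, a_43 = 30/300 = 0.10
  a_14 = 64/160 = 0.40, a_24 = 8/160 = 0.05, a_34 = 0/160 = 0.00, a_44 = 64/160 = 0.40
I − A =
  [   1.00    -0.05    -0.15    -0.40]
  [  -0.20     1.00     0.00    -0.05]
  [  -0.10    -0.45     0.90     0.00]
  [  -0.20    -0.05    -0.10     0.60]
Compute the cofactors C_ij = (−1)^(i+j)·(3×3 minor ij) of I−A; the adjugate is their transpose:
adj(I−A) = Cᵀ =
  [ 0.535500   0.103500   0.129875   0.365625]
  [ 0.117500   0.455000   0.032500   0.116250]
  [ 0.118250   0.239000   0.507000   0.098750]
  [ 0.208000   0.112250   0.130500   0.862500]
det(I−A) = Σ_j (I−A)_1j·C_1j = (1.00)(0.535500) + (-0.05)(0.117500) + (-0.15)(0.118250) + (-0.40)(0.208000) = 0.4286875
(I − A)⁻¹ = adj(I−A) / det(I−A) ≈
  [   1.2492     0.2414     0.3030     0.8529]
  [   0.2741     1.0614     0.0758     0.2712]
  [   0.2758     0.5575     1.1827     0.2304]
  [   0.4852     0.2618     0.3044     2.0120]
First solve x = (I − A)⁻¹ d = adj(I−A)·d / det(I−A); in particular x_3 = (0.118250·30 + 0.239000·55 + 0.507000·20 + 0.098750·60) / 0.4286875 = 32.7575 / 0.4286875 ≈ 76.413.
Intermediate flow from 4 to 3: z_43 = a_43 · x_3 = 0.10 × 32.7575 / 0.4286875 = 3.27575 / 0.4286875 ≈ 7.6.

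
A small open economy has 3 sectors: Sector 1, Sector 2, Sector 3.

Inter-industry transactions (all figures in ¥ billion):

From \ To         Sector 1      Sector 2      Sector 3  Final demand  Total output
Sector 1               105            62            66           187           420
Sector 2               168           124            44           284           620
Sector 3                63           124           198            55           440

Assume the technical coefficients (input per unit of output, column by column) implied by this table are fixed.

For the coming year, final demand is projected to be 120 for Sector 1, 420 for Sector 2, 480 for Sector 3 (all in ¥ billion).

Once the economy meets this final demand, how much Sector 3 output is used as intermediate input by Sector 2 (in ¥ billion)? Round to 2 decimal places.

Technical coefficients a_ij = z_ij / X_j:
  a_11 = 105/420 = 0.25, a_21 = 168/420 = 0.40, a_31 = 63/420 = 0.15
  a_12 = 62/620 = 0.10, a_22 = 124/620 = 0.20, a_32 = 124/620 = 0.20
  a_13 = 66/440 = 0.15, a_23 = 44/440 = 0.10, a_33 = 198/440 = 0.45
I − A =
  [   0.75    -0.10    -0.15]
  [  -0.40     0.80    -0.10]
  [  -0.15    -0.20     0.55]
Cofactors of I−A, C_ij = (−1)^(i+j)·(minor ij) (rows/columns in the sector order above):
  C_11 = (0.80)(0.55) − (-0.10)(-0.20) = 0.4200
  C_12 = −[(-0.40)(0.55) − (-0.10)(-0.15)] = 0.2350
  C_13 = (-0.40)(-0.20) − (0.80)(-0.15) = 0.2000
  C_21 = −[(-0.10)(0.55) − (-0.15)(-0.20)] = 0.0850
  C_22 = (0.75)(0.55) − (-0.15)(-0.15) = 0.3900
  C_23 = −[(0.75)(-0.20) − (-0.10)(-0.15)] = 0.1650
  C_31 = (-0.10)(-0.10) − (-0.15)(0.80) = 0.1300
  C_32 = −[(0.75)(-0.10) − (-0.15)(-0.40)] = 0.1350
  C_33 = (0.75)(0.80) − (-0.10)(-0.40) = 0.5600
det(I−A) = Σ_j (I−A)_1j·C_1j = (0.75)(0.4200) + (-0.10)(0.2350) + (-0.15)(0.2000) = 0.2615
adj(I−A) = Cᵀ =
  [ 0.4200   0.0850   0.1300]
  [ 0.2350   0.3900   0.1350]
  [ 0.2000   0.1650   0.5600]
(I − A)⁻¹ = adj(I−A) / det(I−A) ≈
  [   1.6061     0.3250     0.4971]
  [   0.8987     1.4914     0.5163]
  [   0.7648     0.6310     2.1415]
First solve x = (I − A)⁻¹ d = adj(I−A)·d / det(I−A); in particular x_2 = (0.2350·120 + 0.3900·420 + 0.1350·480) / 0.2615 = 256.80 / 0.2615 ≈ 982.0268.
Intermediate flow from 3 to 2: z_32 = a_32 · x_2 = 0.20 × 256.80 / 0.2615 = 51.36 / 0.2615 ≈ 196.41.

z_32 = 196.41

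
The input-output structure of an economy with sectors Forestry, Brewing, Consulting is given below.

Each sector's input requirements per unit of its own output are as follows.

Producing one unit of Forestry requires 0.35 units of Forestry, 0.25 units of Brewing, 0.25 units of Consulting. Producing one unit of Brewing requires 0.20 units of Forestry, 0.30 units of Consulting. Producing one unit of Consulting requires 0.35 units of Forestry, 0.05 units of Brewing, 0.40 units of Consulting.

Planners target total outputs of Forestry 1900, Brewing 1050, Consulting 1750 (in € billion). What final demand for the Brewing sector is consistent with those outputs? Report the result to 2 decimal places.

d_B = 487.50

I − A =
  [   0.65    -0.20    -0.35]
  [  -0.25     1.00    -0.05]
  [  -0.25    -0.30     0.60]
d = (I − A) x:
  d_F = (+0.65)·1900 + (-0.20)·1050 + (-0.35)·1750 = 412.50
  d_B = (-0.25)·1900 + (+1.00)·1050 + (-0.05)·1750 = 487.50
  d_C = (-0.25)·1900 + (-0.30)·1050 + (+0.60)·1750 = 260.00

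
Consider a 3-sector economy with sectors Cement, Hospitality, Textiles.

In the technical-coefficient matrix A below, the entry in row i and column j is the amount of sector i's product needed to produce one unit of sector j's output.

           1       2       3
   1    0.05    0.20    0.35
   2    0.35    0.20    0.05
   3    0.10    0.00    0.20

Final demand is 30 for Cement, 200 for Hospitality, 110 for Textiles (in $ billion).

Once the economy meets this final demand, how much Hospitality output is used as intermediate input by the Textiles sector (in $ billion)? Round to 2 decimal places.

z_23 = 7.87

I − A =
  [   0.95    -0.20    -0.35]
  [  -0.35     0.80    -0.05]
  [  -0.10     0.00     0.80]
Cofactors of I−A, C_ij = (−1)^(i+j)·(minor ij) (rows/columns in the sector order above):
  C_11 = (0.80)(0.80) − (-0.05)(0.00) = 0.6400
  C_12 = −[(-0.35)(0.80) − (-0.05)(-0.10)] = 0.2850
  C_13 = (-0.35)(0.00) − (0.80)(-0.10) = 0.0800
  C_21 = −[(-0.20)(0.80) − (-0.35)(0.00)] = 0.1600
  C_22 = (0.95)(0.80) − (-0.35)(-0.10) = 0.7250
  C_23 = −[(0.95)(0.00) − (-0.20)(-0.10)] = 0.0200
  C_31 = (-0.20)(-0.05) − (-0.35)(0.80) = 0.2900
  C_32 = −[(0.95)(-0.05) − (-0.35)(-0.35)] = 0.1700
  C_33 = (0.95)(0.80) − (-0.20)(-0.35) = 0.6900
det(I−A) = Σ_j (I−A)_1j·C_1j = (0.95)(0.6400) + (-0.20)(0.2850) + (-0.35)(0.0800) = 0.5230
adj(I−A) = Cᵀ =
  [ 0.6400   0.1600   0.2900]
  [ 0.2850   0.7250   0.1700]
  [ 0.0800   0.0200   0.6900]
(I − A)⁻¹ = adj(I−A) / det(I−A) ≈
  [   1.2237     0.3059     0.5545]
  [   0.5449     1.3862     0.3250]
  [   0.1530     0.0382     1.3193]
First solve x = (I − A)⁻¹ d = adj(I−A)·d / det(I−A); in particular x_3 = (0.0800·30 + 0.0200·200 + 0.6900·110) / 0.5230 = 82.30 / 0.5230 ≈ 157.3614.
Intermediate flow from 2 to 3: z_23 = a_23 · x_3 = 0.05 × 82.30 / 0.5230 = 4.115 / 0.5230 ≈ 7.87.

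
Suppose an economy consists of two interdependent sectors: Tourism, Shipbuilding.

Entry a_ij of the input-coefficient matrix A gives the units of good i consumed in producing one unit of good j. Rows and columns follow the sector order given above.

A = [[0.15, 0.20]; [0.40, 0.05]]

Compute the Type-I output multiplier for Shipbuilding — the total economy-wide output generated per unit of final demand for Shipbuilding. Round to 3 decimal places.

m_2 = 1.443

I − A =
  [   0.85    -0.20]
  [  -0.40     0.95]
det(I−A) = (0.85)(0.95) − (-0.20)(-0.40) = 0.7275
adj(I−A) = [[0.95, 0.20], [0.40, 0.85]]
(I − A)⁻¹ = adj(I−A) / det(I−A) ≈
  [   1.3058     0.2749]
  [   0.5498     1.1684]
The output multiplier for sector j is the column-j sum of the Leontief inverse (I − A)⁻¹ = adj(I−A) / det(I−A).
Column 2 of adj(I−A): (0.20, 0.85); det(I−A) = 0.7275.
m_2 = (0.20 + 0.85) / 0.7275 = 1.05 / 0.7275 ≈ 1.443.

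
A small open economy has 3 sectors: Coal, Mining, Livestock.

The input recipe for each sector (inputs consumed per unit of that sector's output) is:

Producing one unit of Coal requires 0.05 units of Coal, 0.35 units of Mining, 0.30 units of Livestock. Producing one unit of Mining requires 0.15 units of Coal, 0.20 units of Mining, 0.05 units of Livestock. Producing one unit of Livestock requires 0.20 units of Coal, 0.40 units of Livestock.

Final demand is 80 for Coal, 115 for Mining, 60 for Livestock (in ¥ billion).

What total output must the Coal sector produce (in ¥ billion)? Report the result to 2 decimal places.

x_1 = 159.52

I − A =
  [   0.95    -0.15    -0.20]
  [  -0.35     0.80     0.00]
  [  -0.30    -0.05     0.60]
Cofactors of I−A, C_ij = (−1)^(i+j)·(minor ij) (rows/columns in the sector order above):
  C_11 = (0.80)(0.60) − (0.00)(-0.05) = 0.4800
  C_12 = −[(-0.35)(0.60) − (0.00)(-0.30)] = 0.2100
  C_13 = (-0.35)(-0.05) − (0.80)(-0.30) = 0.2575
  C_21 = −[(-0.15)(0.60) − (-0.20)(-0.05)] = 0.1000
  C_22 = (0.95)(0.60) − (-0.20)(-0.30) = 0.5100
  C_23 = −[(0.95)(-0.05) − (-0.15)(-0.30)] = 0.0925
  C_31 = (-0.15)(0.00) − (-0.20)(0.80) = 0.1600
  C_32 = −[(0.95)(0.00) − (-0.20)(-0.35)] = 0.0700
  C_33 = (0.95)(0.80) − (-0.15)(-0.35) = 0.7075
det(I−A) = Σ_j (I−A)_1j·C_1j = (0.95)(0.4800) + (-0.15)(0.2100) + (-0.20)(0.2575) = 0.3730
adj(I−A) = Cᵀ =
  [ 0.4800   0.1000   0.1600]
  [ 0.2100   0.5100   0.0700]
  [ 0.2575   0.0925   0.7075]
(I − A)⁻¹ = adj(I−A) / det(I−A) ≈
  [   1.2869     0.2681     0.4290]
  [   0.5630     1.3673     0.1877]
  [   0.6903     0.2480     1.8968]
x = (I − A)⁻¹ d = adj(I−A)·d / det(I−A), with det(I−A) = 0.3730:
  x_1 = (0.4800·80 + 0.1000·115 + 0.1600·60) / 0.3730 = 59.50 / 0.3730 ≈ 159.52
  x_2 = (0.2100·80 + 0.5100·115 + 0.0700·60) / 0.3730 = 79.65 / 0.3730 ≈ 213.54
  x_3 = (0.2575·80 + 0.0925·115 + 0.7075·60) / 0.3730 = 73.6875 / 0.3730 ≈ 197.55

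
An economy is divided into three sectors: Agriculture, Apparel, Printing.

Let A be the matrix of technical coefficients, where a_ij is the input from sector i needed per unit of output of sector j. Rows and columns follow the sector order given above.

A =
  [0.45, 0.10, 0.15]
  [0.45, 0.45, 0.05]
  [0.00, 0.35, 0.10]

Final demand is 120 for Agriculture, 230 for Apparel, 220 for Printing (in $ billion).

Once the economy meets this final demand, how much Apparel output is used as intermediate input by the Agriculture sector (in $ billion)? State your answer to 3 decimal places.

z_21 = 247.840

I − A =
  [   0.55    -0.10    -0.15]
  [  -0.45     0.55    -0.05]
  [   0.00    -0.35     0.90]
Cofactors of I−A, C_ij = (−1)^(i+j)·(minor ij) (rows/columns in the sector order above):
  C_11 = (0.55)(0.90) − (-0.05)(-0.35) = 0.4775
  C_12 = −[(-0.45)(0.90) − (-0.05)(0.00)] = 0.4050
  C_13 = (-0.45)(-0.35) − (0.55)(0.00) = 0.1575
  C_21 = −[(-0.10)(0.90) − (-0.15)(-0.35)] = 0.1425
  C_22 = (0.55)(0.90) − (-0.15)(0.00) = 0.4950
  C_23 = −[(0.55)(-0.35) − (-0.10)(0.00)] = 0.1925
  C_31 = (-0.10)(-0.05) − (-0.15)(0.55) = 0.0875
  C_32 = −[(0.55)(-0.05) − (-0.15)(-0.45)] = 0.0950
  C_33 = (0.55)(0.55) − (-0.10)(-0.45) = 0.2575
det(I−A) = Σ_j (I−A)_1j·C_1j = (0.55)(0.4775) + (-0.10)(0.4050) + (-0.15)(0.1575) = 0.1985
adj(I−A) = Cᵀ =
  [ 0.4775   0.1425   0.0875]
  [ 0.4050   0.4950   0.0950]
  [ 0.1575   0.1925   0.2575]
(I − A)⁻¹ = adj(I−A) / det(I−A) ≈
  [   2.4055     0.7179     0.4408]
  [   2.0403     2.4937     0.4786]
  [   0.7935     0.9698     1.2972]
First solve x = (I − A)⁻¹ d = adj(I−A)·d / det(I−A); in particular x_1 = (0.4775·120 + 0.1425·230 + 0.0875·220) / 0.1985 = 109.325 / 0.1985 ≈ 550.75567.
Intermediate flow from 2 to 1: z_21 = a_21 · x_1 = 0.45 × 109.325 / 0.1985 = 49.19625 / 0.1985 ≈ 247.840.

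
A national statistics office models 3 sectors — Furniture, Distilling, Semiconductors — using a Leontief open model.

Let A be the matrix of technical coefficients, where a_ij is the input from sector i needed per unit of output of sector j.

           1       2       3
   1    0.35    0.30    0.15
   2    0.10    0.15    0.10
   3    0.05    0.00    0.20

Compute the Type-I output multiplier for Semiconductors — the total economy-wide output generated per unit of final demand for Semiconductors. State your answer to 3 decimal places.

I − A =
  [   0.65    -0.30    -0.15]
  [  -0.10     0.85    -0.10]
  [  -0.05     0.00     0.80]
Cofactors of I−A, C_ij = (−1)^(i+j)·(minor ij) (rows/columns in the sector order above):
  C_11 = (0.85)(0.80) − (-0.10)(0.00) = 0.6800
  C_12 = −[(-0.10)(0.80) − (-0.10)(-0.05)] = 0.0850
  C_13 = (-0.10)(0.00) − (0.85)(-0.05) = 0.0425
  C_21 = −[(-0.30)(0.80) − (-0.15)(0.00)] = 0.2400
  C_22 = (0.65)(0.80) − (-0.15)(-0.05) = 0.5125
  C_23 = −[(0.65)(0.00) − (-0.30)(-0.05)] = 0.0150
  C_31 = (-0.30)(-0.10) − (-0.15)(0.85) = 0.1575
  C_32 = −[(0.65)(-0.10) − (-0.15)(-0.10)] = 0.0800
  C_33 = (0.65)(0.85) − (-0.30)(-0.10) = 0.5225
det(I−A) = Σ_j (I−A)_1j·C_1j = (0.65)(0.6800) + (-0.30)(0.0850) + (-0.15)(0.0425) = 0.410125
adj(I−A) = Cᵀ =
  [ 0.6800   0.2400   0.1575]
  [ 0.0850   0.5125   0.0800]
  [ 0.0425   0.0150   0.5225]
(I − A)⁻¹ = adj(I−A) / det(I−A) ≈
  [   1.6580     0.5852     0.3840]
  [   0.2073     1.2496     0.1951]
  [   0.1036     0.0366     1.2740]
The output multiplier for sector j is the column-j sum of the Leontief inverse (I − A)⁻¹ = adj(I−A) / det(I−A).
Column 3 of adj(I−A): (0.1575, 0.0800, 0.5225); det(I−A) = 0.410125.
m_3 = (0.1575 + 0.0800 + 0.5225) / 0.410125 = 0.76 / 0.410125 ≈ 1.853.

m_3 = 1.853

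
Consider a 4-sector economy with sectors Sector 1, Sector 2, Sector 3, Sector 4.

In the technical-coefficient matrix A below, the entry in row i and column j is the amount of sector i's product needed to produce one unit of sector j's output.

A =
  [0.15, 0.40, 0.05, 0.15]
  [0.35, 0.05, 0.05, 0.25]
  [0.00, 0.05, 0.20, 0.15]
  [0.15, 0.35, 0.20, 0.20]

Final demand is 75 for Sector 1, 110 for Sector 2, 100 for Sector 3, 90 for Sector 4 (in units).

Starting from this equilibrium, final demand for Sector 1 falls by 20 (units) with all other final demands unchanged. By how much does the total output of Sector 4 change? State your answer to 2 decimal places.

Δx_4 = -14.63

I − A =
  [   0.85    -0.40    -0.05    -0.15]
  [  -0.35     0.95    -0.05    -0.25]
  [   0.00    -0.05     0.80    -0.15]
  [  -0.15    -0.35    -0.20     0.80]
Compute the cofactors C_ij = (−1)^(i+j)·(3×3 minor ij) of I−A; the adjugate is their transpose:
adj(I−A) = Cᵀ =
  [ 0.502375   0.292125   0.100750   0.204375]
  [ 0.244625   0.499375   0.101750   0.221000]
  [ 0.055625   0.086500   0.404875   0.113375]
  [ 0.215125   0.294875   0.164625   0.531000]
det(I−A) = Σ_j (I−A)_1j·C_1j = (0.85)(0.502375) + (-0.40)(0.244625) + (-0.05)(0.055625) + (-0.15)(0.215125) = 0.29411875
(I − A)⁻¹ = adj(I−A) / det(I−A) ≈
  [   1.7081     0.9932     0.3425     0.6949]
  [   0.8317     1.6979     0.3459     0.7514]
  [   0.1891     0.2941     1.3766     0.3855]
  [   0.7314     1.0026     0.5597     1.8054]
Δx = (I − A)⁻¹ Δd with Δd having -20 in the Sector 1 component and 0 elsewhere.
So Δx_4 = L_41 · (-20), where L_41 = adj(I−A)_41 / det(I−A) = 0.215125 / 0.29411875.
Δx_4 = 0.215125 × (-20) / 0.29411875 = -4.3025 / 0.29411875 ≈ -14.63.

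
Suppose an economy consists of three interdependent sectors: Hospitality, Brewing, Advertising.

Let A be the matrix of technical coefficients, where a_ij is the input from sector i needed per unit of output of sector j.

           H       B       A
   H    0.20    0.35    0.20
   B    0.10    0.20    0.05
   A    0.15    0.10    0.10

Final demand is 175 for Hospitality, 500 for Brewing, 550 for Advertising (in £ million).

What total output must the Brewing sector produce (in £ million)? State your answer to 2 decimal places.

I − A =
  [   0.80    -0.35    -0.20]
  [  -0.10     0.80    -0.05]
  [  -0.15    -0.10     0.90]
Cofactors of I−A, C_ij = (−1)^(i+j)·(minor ij) (rows/columns in the sector order above):
  C_11 = (0.80)(0.90) − (-0.05)(-0.10) = 0.7150
  C_12 = −[(-0.10)(0.90) − (-0.05)(-0.15)] = 0.0975
  C_13 = (-0.10)(-0.10) − (0.80)(-0.15) = 0.1300
  C_21 = −[(-0.35)(0.90) − (-0.20)(-0.10)] = 0.3350
  C_22 = (0.80)(0.90) − (-0.20)(-0.15) = 0.6900
  C_23 = −[(0.80)(-0.10) − (-0.35)(-0.15)] = 0.1325
  C_31 = (-0.35)(-0.05) − (-0.20)(0.80) = 0.1775
  C_32 = −[(0.80)(-0.05) − (-0.20)(-0.10)] = 0.0600
  C_33 = (0.80)(0.80) − (-0.35)(-0.10) = 0.6050
det(I−A) = Σ_j (I−A)_1j·C_1j = (0.80)(0.7150) + (-0.35)(0.0975) + (-0.20)(0.1300) = 0.511875
adj(I−A) = Cᵀ =
  [ 0.7150   0.3350   0.1775]
  [ 0.0975   0.6900   0.0600]
  [ 0.1300   0.1325   0.6050]
(I − A)⁻¹ = adj(I−A) / det(I−A) ≈
  [   1.3968     0.6545     0.3468]
  [   0.1905     1.3480     0.1172]
  [   0.2540     0.2589     1.1819]
x = (I − A)⁻¹ d = adj(I−A)·d / det(I−A), with det(I−A) = 0.511875:
  x_H = (0.7150·175 + 0.3350·500 + 0.1775·550) / 0.511875 = 390.25 / 0.511875 ≈ 762.39
  x_B = (0.0975·175 + 0.6900·500 + 0.0600·550) / 0.511875 = 395.0625 / 0.511875 ≈ 771.79
  x_A = (0.1300·175 + 0.1325·500 + 0.6050·550) / 0.511875 = 421.75 / 0.511875 ≈ 823.93

x_B = 771.79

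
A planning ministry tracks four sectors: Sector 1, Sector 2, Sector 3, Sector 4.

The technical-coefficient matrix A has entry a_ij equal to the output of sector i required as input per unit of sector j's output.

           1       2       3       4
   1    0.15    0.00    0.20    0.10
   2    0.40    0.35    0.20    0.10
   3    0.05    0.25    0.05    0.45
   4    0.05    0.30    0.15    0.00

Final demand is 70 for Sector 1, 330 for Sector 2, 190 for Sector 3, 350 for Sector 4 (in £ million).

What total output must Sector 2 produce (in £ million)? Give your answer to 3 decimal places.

I − A =
  [   0.85     0.00    -0.20    -0.10]
  [  -0.40     0.65    -0.20    -0.10]
  [  -0.05    -0.25     0.95    -0.45]
  [  -0.05    -0.30    -0.15     1.00]
Compute the cofactors C_ij = (−1)^(i+j)·(3×3 minor ij) of I−A; the adjugate is their transpose:
adj(I−A) = Cᵀ =
  [ 0.464375   0.109250   0.139750   0.120250]
  [ 0.373000   0.730125   0.268750   0.231250]
  [ 0.200875   0.327500   0.511750   0.283125]
  [ 0.165250   0.273625   0.164375   0.455875]
det(I−A) = Σ_j (I−A)_1j·C_1j = (0.85)(0.464375) + (0.00)(0.373000) + (-0.20)(0.200875) + (-0.10)(0.165250) = 0.33801875
(I − A)⁻¹ = adj(I−A) / det(I−A) ≈
  [   1.3738     0.3232     0.4134     0.3557]
  [   1.1035     2.1600     0.7951     0.6841]
  [   0.5943     0.9689     1.5140     0.8376]
  [   0.4889     0.8095     0.4863     1.3487]
x = (I − A)⁻¹ d = adj(I−A)·d / det(I−A), with det(I−A) = 0.33801875:
  x_1 = (0.464375·70 + 0.109250·330 + 0.139750·190 + 0.120250·350) / 0.33801875 = 137.19875 / 0.33801875 ≈ 405.891
  x_2 = (0.373000·70 + 0.730125·330 + 0.268750·190 + 0.231250·350) / 0.33801875 = 399.05125 / 0.33801875 ≈ 1180.560
  x_3 = (0.200875·70 + 0.327500·330 + 0.511750·190 + 0.283125·350) / 0.33801875 = 318.4625 / 0.33801875 ≈ 942.144
  x_4 = (0.165250·70 + 0.273625·330 + 0.164375·190 + 0.455875·350) / 0.33801875 = 292.65125 / 0.33801875 ≈ 865.784

x_2 = 1180.560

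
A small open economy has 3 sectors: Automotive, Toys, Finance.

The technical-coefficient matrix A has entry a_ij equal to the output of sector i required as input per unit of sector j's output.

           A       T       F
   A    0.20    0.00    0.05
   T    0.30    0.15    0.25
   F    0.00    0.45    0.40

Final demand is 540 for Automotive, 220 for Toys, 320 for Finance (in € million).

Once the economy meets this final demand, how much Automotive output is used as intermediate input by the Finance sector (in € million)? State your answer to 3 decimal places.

I − A =
  [   0.80     0.00    -0.05]
  [  -0.30     0.85    -0.25]
  [   0.00    -0.45     0.60]
Cofactors of I−A, C_ij = (−1)^(i+j)·(minor ij) (rows/columns in the sector order above):
  C_11 = (0.85)(0.60) − (-0.25)(-0.45) = 0.3975
  C_12 = −[(-0.30)(0.60) − (-0.25)(0.00)] = 0.1800
  C_13 = (-0.30)(-0.45) − (0.85)(0.00) = 0.1350
  C_21 = −[(0.00)(0.60) − (-0.05)(-0.45)] = 0.0225
  C_22 = (0.80)(0.60) − (-0.05)(0.00) = 0.4800
  C_23 = −[(0.80)(-0.45) − (0.00)(0.00)] = 0.3600
  C_31 = (0.00)(-0.25) − (-0.05)(0.85) = 0.0425
  C_32 = −[(0.80)(-0.25) − (-0.05)(-0.30)] = 0.2150
  C_33 = (0.80)(0.85) − (0.00)(-0.30) = 0.6800
det(I−A) = Σ_j (I−A)_1j·C_1j = (0.80)(0.3975) + (0.00)(0.1800) + (-0.05)(0.1350) = 0.31125
adj(I−A) = Cᵀ =
  [ 0.3975   0.0225   0.0425]
  [ 0.1800   0.4800   0.2150]
  [ 0.1350   0.3600   0.6800]
(I − A)⁻¹ = adj(I−A) / det(I−A) ≈
  [   1.2771     0.0723     0.1365]
  [   0.5783     1.5422     0.6908]
  [   0.4337     1.1566     2.1847]
First solve x = (I − A)⁻¹ d = adj(I−A)·d / det(I−A); in particular x_F = (0.1350·540 + 0.3600·220 + 0.6800·320) / 0.31125 = 369.70 / 0.31125 ≈ 1187.79116.
Intermediate flow from A to F: z_AF = a_AF · x_F = 0.05 × 369.70 / 0.31125 = 18.485 / 0.31125 ≈ 59.390.

z_AF = 59.390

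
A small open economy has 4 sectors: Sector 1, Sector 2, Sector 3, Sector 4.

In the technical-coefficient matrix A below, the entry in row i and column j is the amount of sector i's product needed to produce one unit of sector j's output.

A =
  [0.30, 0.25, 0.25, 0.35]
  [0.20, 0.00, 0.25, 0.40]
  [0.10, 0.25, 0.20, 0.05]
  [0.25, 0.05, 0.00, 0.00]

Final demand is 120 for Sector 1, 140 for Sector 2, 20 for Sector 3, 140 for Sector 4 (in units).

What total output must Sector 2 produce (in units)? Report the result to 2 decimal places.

x_2 = 439.20

I − A =
  [   0.70    -0.25    -0.25    -0.35]
  [  -0.20     1.00    -0.25    -0.40]
  [  -0.10    -0.25     0.80    -0.05]
  [  -0.25    -0.05     0.00     1.00]
Compute the cofactors C_ij = (−1)^(i+j)·(3×3 minor ij) of I−A; the adjugate is their transpose:
adj(I−A) = Cᵀ =
  [ 0.720875   0.277125   0.311875   0.378750]
  [ 0.268125   0.461875   0.228125   0.290000]
  [ 0.186000   0.184750   0.520000   0.165000]
  [ 0.193625   0.092375   0.089375   0.432500]
det(I−A) = Σ_j (I−A)_1j·C_1j = (0.70)(0.720875) + (-0.25)(0.268125) + (-0.25)(0.186000) + (-0.35)(0.193625) = 0.3233125
(I − A)⁻¹ = adj(I−A) / det(I−A) ≈
  [   2.2297     0.8571     0.9646     1.1715]
  [   0.8293     1.4286     0.7056     0.8970]
  [   0.5753     0.5714     1.6084     0.5103]
  [   0.5989     0.2857     0.2764     1.3377]
x = (I − A)⁻¹ d = adj(I−A)·d / det(I−A), with det(I−A) = 0.3233125:
  x_1 = (0.720875·120 + 0.277125·140 + 0.311875·20 + 0.378750·140) / 0.3233125 = 184.565 / 0.3233125 ≈ 570.86
  x_2 = (0.268125·120 + 0.461875·140 + 0.228125·20 + 0.290000·140) / 0.3233125 = 142.00 / 0.3233125 ≈ 439.20
  x_3 = (0.186000·120 + 0.184750·140 + 0.520000·20 + 0.165000·140) / 0.3233125 = 81.685 / 0.3233125 ≈ 252.65
  x_4 = (0.193625·120 + 0.092375·140 + 0.089375·20 + 0.432500·140) / 0.3233125 = 98.505 / 0.3233125 ≈ 304.67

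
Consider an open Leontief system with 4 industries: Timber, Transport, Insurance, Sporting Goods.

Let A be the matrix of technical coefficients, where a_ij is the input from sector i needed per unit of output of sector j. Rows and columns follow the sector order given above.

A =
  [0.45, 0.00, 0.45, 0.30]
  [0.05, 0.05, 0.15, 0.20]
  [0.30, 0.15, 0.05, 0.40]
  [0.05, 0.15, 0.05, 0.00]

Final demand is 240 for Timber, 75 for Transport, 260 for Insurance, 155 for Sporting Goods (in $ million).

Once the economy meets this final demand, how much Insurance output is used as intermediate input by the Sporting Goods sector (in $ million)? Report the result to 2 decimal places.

I − A =
  [   0.55     0.00    -0.45    -0.30]
  [  -0.05     0.95    -0.15    -0.20]
  [  -0.30    -0.15     0.95    -0.40]
  [  -0.05    -0.15    -0.05     1.00]
Compute the cofactors C_ij = (−1)^(i+j)·(3×3 minor ij) of I−A; the adjugate is their transpose:
adj(I−A) = Cᵀ =
  [ 0.822000   0.139500   0.435000   0.448500]
  [ 0.107000   0.348750   0.113500   0.147250]
  [ 0.307000   0.126750   0.489500   0.313250]
  [ 0.072500   0.065625   0.063250   0.352375]
det(I−A) = Σ_j (I−A)_1j·C_1j = (0.55)(0.822000) + (0.00)(0.107000) + (-0.45)(0.307000) + (-0.30)(0.072500) = 0.2922
(I − A)⁻¹ = adj(I−A) / det(I−A) ≈
  [   2.8131     0.4774     1.4887     1.5349]
  [   0.3662     1.1935     0.3884     0.5039]
  [   1.0507     0.4338     1.6752     1.0720]
  [   0.2481     0.2246     0.2165     1.2059]
First solve x = (I − A)⁻¹ d = adj(I−A)·d / det(I−A); in particular x_4 = (0.072500·240 + 0.065625·75 + 0.063250·260 + 0.352375·155) / 0.2922 = 93.385 / 0.2922 ≈ 319.5927.
Intermediate flow from 3 to 4: z_34 = a_34 · x_4 = 0.40 × 93.385 / 0.2922 = 37.354 / 0.2922 ≈ 127.84.

z_34 = 127.84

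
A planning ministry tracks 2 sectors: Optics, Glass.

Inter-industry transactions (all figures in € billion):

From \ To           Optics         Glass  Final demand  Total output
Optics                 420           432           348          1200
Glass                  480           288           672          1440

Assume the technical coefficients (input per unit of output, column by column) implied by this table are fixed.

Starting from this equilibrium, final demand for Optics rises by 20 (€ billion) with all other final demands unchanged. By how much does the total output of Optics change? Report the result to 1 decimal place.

Δx_O = 40.0

Technical coefficients a_ij = z_ij / X_j:
  a_OO = 420/1200 = 0.35, a_GO = 480/1200 = 0.40
  a_OG = 432/1440 = 0.30, a_GG = 288/1440 = 0.20
I − A =
  [   0.65    -0.30]
  [  -0.40     0.80]
det(I−A) = (0.65)(0.80) − (-0.30)(-0.40) = 0.4000
adj(I−A) = [[0.80, 0.30], [0.40, 0.65]]
(I − A)⁻¹ = adj(I−A) / det(I−A) ≈
  [   2.0000     0.7500]
  [   1.0000     1.6250]
Δx = (I − A)⁻¹ Δd with Δd having +20 in the Optics component and 0 elsewhere.
So Δx_O = L_OO · (+20), where L_OO = adj(I−A)_OO / det(I−A) = 0.80 / 0.4000.
Δx_O = 0.80 × (+20) / 0.4000 = 16.00 / 0.4000 = 40.0.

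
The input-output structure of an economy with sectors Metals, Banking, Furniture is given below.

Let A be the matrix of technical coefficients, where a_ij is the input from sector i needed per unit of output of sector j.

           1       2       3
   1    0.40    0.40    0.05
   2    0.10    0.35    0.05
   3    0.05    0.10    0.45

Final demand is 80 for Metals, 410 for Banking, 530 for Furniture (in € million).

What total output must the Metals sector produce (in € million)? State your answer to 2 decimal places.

I − A =
  [   0.60    -0.40    -0.05]
  [  -0.10     0.65    -0.05]
  [  -0.05    -0.10     0.55]
Cofactors of I−A, C_ij = (−1)^(i+j)·(minor ij) (rows/columns in the sector order above):
  C_11 = (0.65)(0.55) − (-0.05)(-0.10) = 0.3525
  C_12 = −[(-0.10)(0.55) − (-0.05)(-0.05)] = 0.0575
  C_13 = (-0.10)(-0.10) − (0.65)(-0.05) = 0.0425
  C_21 = −[(-0.40)(0.55) − (-0.05)(-0.10)] = 0.2250
  C_22 = (0.60)(0.55) − (-0.05)(-0.05) = 0.3275
  C_23 = −[(0.60)(-0.10) − (-0.40)(-0.05)] = 0.0800
  C_31 = (-0.40)(-0.05) − (-0.05)(0.65) = 0.0525
  C_32 = −[(0.60)(-0.05) − (-0.05)(-0.10)] = 0.0350
  C_33 = (0.60)(0.65) − (-0.40)(-0.10) = 0.3500
det(I−A) = Σ_j (I−A)_1j·C_1j = (0.60)(0.3525) + (-0.40)(0.0575) + (-0.05)(0.0425) = 0.186375
adj(I−A) = Cᵀ =
  [ 0.3525   0.2250   0.0525]
  [ 0.0575   0.3275   0.0350]
  [ 0.0425   0.0800   0.3500]
(I − A)⁻¹ = adj(I−A) / det(I−A) ≈
  [   1.8913     1.2072     0.2817]
  [   0.3085     1.7572     0.1878]
  [   0.2280     0.4292     1.8779]
x = (I − A)⁻¹ d = adj(I−A)·d / det(I−A), with det(I−A) = 0.186375:
  x_1 = (0.3525·80 + 0.2250·410 + 0.0525·530) / 0.186375 = 148.275 / 0.186375 ≈ 795.57
  x_2 = (0.0575·80 + 0.3275·410 + 0.0350·530) / 0.186375 = 157.425 / 0.186375 ≈ 844.67
  x_3 = (0.0425·80 + 0.0800·410 + 0.3500·530) / 0.186375 = 221.70 / 0.186375 ≈ 1189.54

x_1 = 795.57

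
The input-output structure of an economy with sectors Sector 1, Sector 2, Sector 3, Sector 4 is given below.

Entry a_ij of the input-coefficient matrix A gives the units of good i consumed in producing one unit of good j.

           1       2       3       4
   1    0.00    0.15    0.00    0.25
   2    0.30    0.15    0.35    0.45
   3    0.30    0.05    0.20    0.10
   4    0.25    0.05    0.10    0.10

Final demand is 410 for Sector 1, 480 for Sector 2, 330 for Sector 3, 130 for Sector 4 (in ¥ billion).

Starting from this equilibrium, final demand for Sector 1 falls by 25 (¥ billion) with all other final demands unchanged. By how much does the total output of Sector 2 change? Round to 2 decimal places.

Δx_2 = -23.30

I − A =
  [   1.00    -0.15     0.00    -0.25]
  [  -0.30     0.85    -0.35    -0.45]
  [  -0.30    -0.05     0.80    -0.10]
  [  -0.25    -0.05    -0.10     0.90]
Compute the cofactors C_ij = (−1)^(i+j)·(3×3 minor ij) of I−A; the adjugate is their transpose:
adj(I−A) = Cᵀ =
  [ 0.565750   0.117750   0.079625   0.224875]
  [ 0.419750   0.652500   0.345625   0.481250]
  [ 0.264625   0.094875   0.628250   0.190750]
  [ 0.209875   0.079500   0.111125   0.610750]
det(I−A) = Σ_j (I−A)_1j·C_1j = (1.00)(0.565750) + (-0.15)(0.419750) + (0.00)(0.264625) + (-0.25)(0.209875) = 0.45031875
(I − A)⁻¹ = adj(I−A) / det(I−A) ≈
  [   1.2563     0.2615     0.1768     0.4994]
  [   0.9321     1.4490     0.7675     1.0687]
  [   0.5876     0.2107     1.3951     0.4236]
  [   0.4661     0.1765     0.2468     1.3563]
Δx = (I − A)⁻¹ Δd with Δd having -25 in the Sector 1 component and 0 elsewhere.
So Δx_2 = L_21 · (-25), where L_21 = adj(I−A)_21 / det(I−A) = 0.419750 / 0.45031875.
Δx_2 = 0.419750 × (-25) / 0.45031875 = -10.49375 / 0.45031875 ≈ -23.30.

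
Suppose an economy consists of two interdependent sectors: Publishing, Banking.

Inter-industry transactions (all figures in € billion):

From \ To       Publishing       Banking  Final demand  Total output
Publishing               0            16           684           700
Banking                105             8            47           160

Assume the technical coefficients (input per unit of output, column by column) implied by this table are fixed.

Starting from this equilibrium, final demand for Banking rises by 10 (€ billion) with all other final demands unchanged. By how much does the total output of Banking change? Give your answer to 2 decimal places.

Δx_2 = 10.70

Technical coefficients a_ij = z_ij / X_j:
  a_11 = 0/700 = 0.00, a_21 = 105/700 = 0.15
  a_12 = 16/160 = 0.10, a_22 = 8/160 = 0.05
I − A =
  [   1.00    -0.10]
  [  -0.15     0.95]
det(I−A) = (1.00)(0.95) − (-0.10)(-0.15) = 0.9350
adj(I−A) = [[0.95, 0.10], [0.15, 1.00]]
(I − A)⁻¹ = adj(I−A) / det(I−A) ≈
  [   1.0160     0.1070]
  [   0.1604     1.0695]
Δx = (I − A)⁻¹ Δd with Δd having +10 in the Banking component and 0 elsewhere.
So Δx_2 = L_22 · (+10), where L_22 = adj(I−A)_22 / det(I−A) = 1.00 / 0.9350.
Δx_2 = 1.00 × (+10) / 0.9350 = 10.00 / 0.9350 ≈ 10.70.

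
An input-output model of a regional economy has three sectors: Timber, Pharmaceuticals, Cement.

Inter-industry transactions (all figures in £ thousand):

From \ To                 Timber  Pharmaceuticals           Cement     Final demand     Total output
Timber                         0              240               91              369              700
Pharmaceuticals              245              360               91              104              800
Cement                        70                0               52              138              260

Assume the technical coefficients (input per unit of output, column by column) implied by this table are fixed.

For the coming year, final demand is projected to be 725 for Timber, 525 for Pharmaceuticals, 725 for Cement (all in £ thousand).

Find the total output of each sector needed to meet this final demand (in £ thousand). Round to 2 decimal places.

x_T = 2025.10, x_P = 2981.03, x_C = 1159.39

Technical coefficients a_ij = z_ij / X_j:
  a_TT = 0/700 = 0.00, a_PT = 245/700 = 0.35, a_CT = 70/700 = 0.10
  a_TP = 240/800 = 0.30, a_PP = 360/800 = 0.45, a_CP = 0/800 = 0.00
  a_TC = 91/260 = 0.35, a_PC = 91/260 = 0.35, a_CC = 52/260 = 0.20
I − A =
  [   1.00    -0.30    -0.35]
  [  -0.35     0.55    -0.35]
  [  -0.10     0.00     0.80]
Cofactors of I−A, C_ij = (−1)^(i+j)·(minor ij) (rows/columns in the sector order above):
  C_11 = (0.55)(0.80) − (-0.35)(0.00) = 0.4400
  C_12 = −[(-0.35)(0.80) − (-0.35)(-0.10)] = 0.3150
  C_13 = (-0.35)(0.00) − (0.55)(-0.10) = 0.0550
  C_21 = −[(-0.30)(0.80) − (-0.35)(0.00)] = 0.2400
  C_22 = (1.00)(0.80) − (-0.35)(-0.10) = 0.7650
  C_23 = −[(1.00)(0.00) − (-0.30)(-0.10)] = 0.0300
  C_31 = (-0.30)(-0.35) − (-0.35)(0.55) = 0.2975
  C_32 = −[(1.00)(-0.35) − (-0.35)(-0.35)] = 0.4725
  C_33 = (1.00)(0.55) − (-0.30)(-0.35) = 0.4450
det(I−A) = Σ_j (I−A)_1j·C_1j = (1.00)(0.4400) + (-0.30)(0.3150) + (-0.35)(0.0550) = 0.32625
adj(I−A) = Cᵀ =
  [ 0.4400   0.2400   0.2975]
  [ 0.3150   0.7650   0.4725]
  [ 0.0550   0.0300   0.4450]
(I − A)⁻¹ = adj(I−A) / det(I−A) ≈
  [   1.3487     0.7356     0.9119]
  [   0.9655     2.3448     1.4483]
  [   0.1686     0.0920     1.3640]
x = (I − A)⁻¹ d = adj(I−A)·d / det(I−A), with det(I−A) = 0.32625:
  x_T = (0.4400·725 + 0.2400·525 + 0.2975·725) / 0.32625 = 660.6875 / 0.32625 ≈ 2025.10
  x_P = (0.3150·725 + 0.7650·525 + 0.4725·725) / 0.32625 = 972.5625 / 0.32625 ≈ 2981.03
  x_C = (0.0550·725 + 0.0300·525 + 0.4450·725) / 0.32625 = 378.25 / 0.32625 ≈ 1159.39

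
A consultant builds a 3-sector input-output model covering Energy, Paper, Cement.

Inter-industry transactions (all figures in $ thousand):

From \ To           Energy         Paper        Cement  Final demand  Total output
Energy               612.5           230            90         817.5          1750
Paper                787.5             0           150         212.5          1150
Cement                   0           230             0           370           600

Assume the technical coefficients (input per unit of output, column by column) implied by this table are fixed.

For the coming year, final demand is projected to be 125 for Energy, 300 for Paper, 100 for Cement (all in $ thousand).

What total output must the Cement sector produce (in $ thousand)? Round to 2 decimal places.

Technical coefficients a_ij = z_ij / X_j:
  a_11 = 612.5/1750 = 0.35, a_21 = 787.5/1750 = 0.45, a_31 = 0/1750 = 0.00
  a_12 = 230/1150 = 0.20, a_22 = 0/1150 = 0.00, a_32 = 230/1150 = 0.20
  a_13 = 90/600 = 0.15, a_23 = 150/600 = 0.25, a_33 = 0/600 = 0.00
I − A =
  [   0.65    -0.20    -0.15]
  [  -0.45     1.00    -0.25]
  [   0.00    -0.20     1.00]
Cofactors of I−A, C_ij = (−1)^(i+j)·(minor ij) (rows/columns in the sector order above):
  C_11 = (1.00)(1.00) − (-0.25)(-0.20) = 0.9500
  C_12 = −[(-0.45)(1.00) − (-0.25)(0.00)] = 0.4500
  C_13 = (-0.45)(-0.20) − (1.00)(0.00) = 0.0900
  C_21 = −[(-0.20)(1.00) − (-0.15)(-0.20)] = 0.2300
  C_22 = (0.65)(1.00) − (-0.15)(0.00) = 0.6500
  C_23 = −[(0.65)(-0.20) − (-0.20)(0.00)] = 0.1300
  C_31 = (-0.20)(-0.25) − (-0.15)(1.00) = 0.2000
  C_32 = −[(0.65)(-0.25) − (-0.15)(-0.45)] = 0.2300
  C_33 = (0.65)(1.00) − (-0.20)(-0.45) = 0.5600
det(I−A) = Σ_j (I−A)_1j·C_1j = (0.65)(0.9500) + (-0.20)(0.4500) + (-0.15)(0.0900) = 0.5140
adj(I−A) = Cᵀ =
  [ 0.9500   0.2300   0.2000]
  [ 0.4500   0.6500   0.2300]
  [ 0.0900   0.1300   0.5600]
(I − A)⁻¹ = adj(I−A) / det(I−A) ≈
  [   1.8482     0.4475     0.3891]
  [   0.8755     1.2646     0.4475]
  [   0.1751     0.2529     1.0895]
x = (I − A)⁻¹ d = adj(I−A)·d / det(I−A), with det(I−A) = 0.5140:
  x_1 = (0.9500·125 + 0.2300·300 + 0.2000·100) / 0.5140 = 207.75 / 0.5140 ≈ 404.18
  x_2 = (0.4500·125 + 0.6500·300 + 0.2300·100) / 0.5140 = 274.25 / 0.5140 ≈ 533.56
  x_3 = (0.0900·125 + 0.1300·300 + 0.5600·100) / 0.5140 = 106.25 / 0.5140 ≈ 206.71

x_3 = 206.71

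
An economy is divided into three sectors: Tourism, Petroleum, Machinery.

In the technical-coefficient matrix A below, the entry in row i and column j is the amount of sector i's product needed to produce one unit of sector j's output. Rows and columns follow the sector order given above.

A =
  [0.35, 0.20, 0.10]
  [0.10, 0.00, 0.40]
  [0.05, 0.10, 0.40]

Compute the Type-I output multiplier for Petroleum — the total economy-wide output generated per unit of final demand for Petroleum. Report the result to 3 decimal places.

I − A =
  [   0.65    -0.20    -0.10]
  [  -0.10     1.00    -0.40]
  [  -0.05    -0.10     0.60]
Cofactors of I−A, C_ij = (−1)^(i+j)·(minor ij) (rows/columns in the sector order above):
  C_11 = (1.00)(0.60) − (-0.40)(-0.10) = 0.5600
  C_12 = −[(-0.10)(0.60) − (-0.40)(-0.05)] = 0.0800
  C_13 = (-0.10)(-0.10) − (1.00)(-0.05) = 0.0600
  C_21 = −[(-0.20)(0.60) − (-0.10)(-0.10)] = 0.1300
  C_22 = (0.65)(0.60) − (-0.10)(-0.05) = 0.3850
  C_23 = −[(0.65)(-0.10) − (-0.20)(-0.05)] = 0.0750
  C_31 = (-0.20)(-0.40) − (-0.10)(1.00) = 0.1800
  C_32 = −[(0.65)(-0.40) − (-0.10)(-0.10)] = 0.2700
  C_33 = (0.65)(1.00) − (-0.20)(-0.10) = 0.6300
det(I−A) = Σ_j (I−A)_1j·C_1j = (0.65)(0.5600) + (-0.20)(0.0800) + (-0.10)(0.0600) = 0.3420
adj(I−A) = Cᵀ =
  [ 0.5600   0.1300   0.1800]
  [ 0.0800   0.3850   0.2700]
  [ 0.0600   0.0750   0.6300]
(I − A)⁻¹ = adj(I−A) / det(I−A) ≈
  [   1.6374     0.3801     0.5263]
  [   0.2339     1.1257     0.7895]
  [   0.1754     0.2193     1.8421]
The output multiplier for sector j is the column-j sum of the Leontief inverse (I − A)⁻¹ = adj(I−A) / det(I−A).
Column P of adj(I−A): (0.1300, 0.3850, 0.0750); det(I−A) = 0.3420.
m_P = (0.1300 + 0.3850 + 0.0750) / 0.3420 = 0.59 / 0.3420 ≈ 1.725.

m_P = 1.725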